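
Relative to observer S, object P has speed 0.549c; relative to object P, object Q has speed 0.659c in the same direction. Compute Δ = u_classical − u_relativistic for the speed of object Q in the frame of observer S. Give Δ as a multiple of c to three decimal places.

Δ = 0.321c

Galilean: u_cl = 0.659 + 0.549 = 1.2080.
Relativistic: u_rel = (0.659 + 0.549) / (1 + 0.659·0.549) = 1.2080/1.3618 = 0.8871.
Δ = 1.2080 − 0.8871 = 0.3209.
(The classical prediction exceeds c; the relativistic result does not.)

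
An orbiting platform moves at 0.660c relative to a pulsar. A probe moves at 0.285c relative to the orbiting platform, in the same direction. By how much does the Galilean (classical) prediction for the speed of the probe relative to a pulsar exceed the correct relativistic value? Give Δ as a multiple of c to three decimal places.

Galilean: u_cl = 0.285 + 0.660 = 0.9450.
Relativistic: u_rel = (0.285 + 0.660) / (1 + 0.285·0.660) = 0.9450/1.1881 = 0.7954.
Δ = 0.9450 − 0.7954 = 0.1496.

Δ = 0.150c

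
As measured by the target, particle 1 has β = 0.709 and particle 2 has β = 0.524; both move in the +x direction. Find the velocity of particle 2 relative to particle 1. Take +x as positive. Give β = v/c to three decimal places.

β = -0.294

β_A = 0.709, β_B = 0.524.
Transform to A's frame with the inverse velocity-addition law: u' = (u − v)/(1 − uv/c²), taking u = β_B and v = β_A.
u' = (0.524 − 0.709) / (1 − (0.709)(0.524)) = -0.1850/0.6285 = -0.2944.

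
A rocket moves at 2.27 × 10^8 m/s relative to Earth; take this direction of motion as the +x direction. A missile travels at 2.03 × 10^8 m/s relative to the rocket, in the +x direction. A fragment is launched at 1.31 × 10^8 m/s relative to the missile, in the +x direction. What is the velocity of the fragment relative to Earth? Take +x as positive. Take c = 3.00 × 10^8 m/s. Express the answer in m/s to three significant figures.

2.94 × 10^8 m/s

Apply u = (u' + v)/(1 + u'v/c²) successively, working outward toward Earth.
(Dividing each given speed by c = 3.00 × 10^8 m/s to work in units of c.)
Start: velocity of the rocket relative to Earth = 0.7567c.
Compose with the missile (u' = 0.677 in the rocket frame): u_1 = (0.677 + 0.757) / (1 + 0.677·0.757) = 1.4333/1.5120 = 0.9480.
Compose with the fragment (u' = 0.437 in the missile frame): u_2 = (0.437 + 0.948) / (1 + 0.437·0.948) = 1.3846/1.4139 = 0.9793.
So u = 0.9793 × 3.00 × 10^8 m/s.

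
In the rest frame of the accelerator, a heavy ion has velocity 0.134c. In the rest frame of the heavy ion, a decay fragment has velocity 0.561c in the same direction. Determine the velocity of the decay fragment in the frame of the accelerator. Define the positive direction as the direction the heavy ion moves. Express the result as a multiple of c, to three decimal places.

0.646c

With v = 0.134 and u' = 0.561 (in units of c),
u = (u' + v)/(1 + u'v/c²):
u = (0.561 + 0.134) / (1 + 0.561·0.134) = 0.6950/1.0752 = 0.6464
(Galilean addition would give +0.695c.)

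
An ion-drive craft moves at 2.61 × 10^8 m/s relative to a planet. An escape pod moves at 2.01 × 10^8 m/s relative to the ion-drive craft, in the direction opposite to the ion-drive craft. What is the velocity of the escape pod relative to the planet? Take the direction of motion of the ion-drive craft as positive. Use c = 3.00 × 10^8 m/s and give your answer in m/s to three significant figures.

+1.44 × 10^8 m/s

In units of c (dividing by 3.00 × 10^8 m/s): v = 0.870, u' = -0.670.
u = (u' + v)/(1 + u'v/c²):
u = (-0.670 + 0.870) / (1 + (-0.670)·0.870) = 0.2000/0.4171 = 0.4795
(Galilean addition would give +0.200c.)
Converting back: u = 0.4795 × 3.00 × 10^8 m/s.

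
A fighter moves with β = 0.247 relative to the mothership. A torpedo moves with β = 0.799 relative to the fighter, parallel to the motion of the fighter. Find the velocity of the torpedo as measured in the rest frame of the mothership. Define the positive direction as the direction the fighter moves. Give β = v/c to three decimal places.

β = 0.874

With v = 0.247 and u' = 0.799 (in units of c),
u = (u' + v)/(1 + u'v/c²):
u = (0.799 + 0.247) / (1 + 0.799·0.247) = 1.0460/1.1974 = 0.8736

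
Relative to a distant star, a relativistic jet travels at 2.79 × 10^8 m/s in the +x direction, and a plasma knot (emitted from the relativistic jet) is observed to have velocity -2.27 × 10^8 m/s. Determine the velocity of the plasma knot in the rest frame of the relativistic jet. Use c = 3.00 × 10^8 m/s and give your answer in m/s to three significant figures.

-2.97 × 10^8 m/s

v = 0.930c, u = -0.757c.
Invert the composition law: u' = (u − v)/(1 − uv/c²).
u' = (-0.757 − 0.930) / (1 − (-0.757)(0.930)) = -1.6867/1.7037 = -0.9900.
u' = -0.9900 × 3.00 × 10^8 m/s.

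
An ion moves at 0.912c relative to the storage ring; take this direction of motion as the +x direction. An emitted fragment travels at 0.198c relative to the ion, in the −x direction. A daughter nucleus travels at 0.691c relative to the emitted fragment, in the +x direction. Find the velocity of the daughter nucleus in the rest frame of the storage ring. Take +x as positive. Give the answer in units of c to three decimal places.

+0.975c

Apply u = (u' + v)/(1 + u'v/c²) successively, working outward toward the storage ring.
Start: velocity of the ion relative to the storage ring = 0.9120c.
Compose with the emitted fragment (u' = -0.198 in the ion frame): u_1 = (-0.198 + 0.912) / (1 + (-0.198)·0.912) = 0.7140/0.8194 = 0.8713.
Compose with the daughter nucleus (u' = 0.691 in the emitted fragment frame): u_2 = (0.691 + 0.871) / (1 + 0.691·0.871) = 1.5623/1.6021 = 0.9752.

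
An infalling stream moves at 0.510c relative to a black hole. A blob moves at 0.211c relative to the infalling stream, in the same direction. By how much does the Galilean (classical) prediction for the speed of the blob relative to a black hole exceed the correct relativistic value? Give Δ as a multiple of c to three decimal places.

Δ = 0.070c

Galilean: u_cl = 0.211 + 0.510 = 0.7210.
Relativistic: u_rel = (0.211 + 0.510) / (1 + 0.211·0.510) = 0.7210/1.1076 = 0.6510.
Δ = 0.7210 − 0.6510 = 0.0700.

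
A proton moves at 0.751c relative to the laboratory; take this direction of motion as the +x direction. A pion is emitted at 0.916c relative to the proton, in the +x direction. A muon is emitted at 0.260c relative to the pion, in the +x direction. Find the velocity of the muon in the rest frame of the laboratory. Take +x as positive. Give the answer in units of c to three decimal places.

Apply u = (u' + v)/(1 + u'v/c²) successively, working outward toward the laboratory.
Start: velocity of the proton relative to the laboratory = 0.7510c.
Compose with the pion (u' = 0.916 in the proton frame): u_1 = (0.916 + 0.751) / (1 + 0.916·0.751) = 1.6670/1.6879 = 0.9876.
Compose with the muon (u' = 0.260 in the pion frame): u_2 = (0.260 + 0.988) / (1 + 0.260·0.988) = 1.2476/1.2568 = 0.9927.

0.993c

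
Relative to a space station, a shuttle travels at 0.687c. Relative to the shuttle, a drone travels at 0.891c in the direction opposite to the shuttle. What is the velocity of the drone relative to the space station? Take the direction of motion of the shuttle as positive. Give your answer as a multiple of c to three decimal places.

With v = 0.687 and u' = -0.891 (in units of c),
u = (u' + v)/(1 + u'v/c²):
u = (-0.891 + 0.687) / (1 + (-0.891)·0.687) = -0.2040/0.3879 = -0.5259

-0.526c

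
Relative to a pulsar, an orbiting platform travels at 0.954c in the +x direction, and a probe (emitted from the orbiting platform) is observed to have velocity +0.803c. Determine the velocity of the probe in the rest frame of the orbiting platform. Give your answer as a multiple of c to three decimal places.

-0.645c

Invert the composition law: u' = (u − v)/(1 − uv/c²).
u' = (0.803 − 0.954) / (1 − (0.803)(0.954)) = -0.1510/0.2339 = -0.6455.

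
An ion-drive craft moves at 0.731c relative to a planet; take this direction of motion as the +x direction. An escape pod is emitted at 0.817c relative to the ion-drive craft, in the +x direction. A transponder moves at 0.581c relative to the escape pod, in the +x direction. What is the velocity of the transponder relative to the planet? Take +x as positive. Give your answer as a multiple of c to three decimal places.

Apply u = (u' + v)/(1 + u'v/c²) successively, working outward toward the planet.
Start: velocity of the ion-drive craft relative to the planet = 0.7310c.
Compose with the escape pod (u' = 0.817 in the ion-drive craft frame): u_1 = (0.817 + 0.731) / (1 + 0.817·0.731) = 1.5480/1.5972 = 0.9692.
Compose with the transponder (u' = 0.581 in the escape pod frame): u_2 = (0.581 + 0.969) / (1 + 0.581·0.969) = 1.5502/1.5631 = 0.9917.

0.992c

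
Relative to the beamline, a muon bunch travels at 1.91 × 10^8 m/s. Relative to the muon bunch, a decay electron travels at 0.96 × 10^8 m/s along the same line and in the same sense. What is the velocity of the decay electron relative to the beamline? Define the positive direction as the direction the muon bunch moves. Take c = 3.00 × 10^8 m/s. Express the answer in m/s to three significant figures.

2.38 × 10^8 m/s

In units of c (dividing by 3.00 × 10^8 m/s): v = 0.637, u' = 0.320.
u = (u' + v)/(1 + u'v/c²):
u = (0.320 + 0.637) / (1 + 0.320·0.637) = 0.9567/1.2037 = 0.7947
(Galilean addition would give +0.957c.)
Converting back: u = 0.7947 × 3.00 × 10^8 m/s.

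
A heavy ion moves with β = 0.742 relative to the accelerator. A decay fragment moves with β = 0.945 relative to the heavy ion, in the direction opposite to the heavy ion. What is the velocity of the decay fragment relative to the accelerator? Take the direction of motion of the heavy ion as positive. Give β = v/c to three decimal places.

β = -0.679

With v = 0.742 and u' = -0.945 (in units of c),
u = (u' + v)/(1 + u'v/c²):
u = (-0.945 + 0.742) / (1 + (-0.945)·0.742) = -0.2030/0.2988 = -0.6794
(Galilean addition would give -0.203c.)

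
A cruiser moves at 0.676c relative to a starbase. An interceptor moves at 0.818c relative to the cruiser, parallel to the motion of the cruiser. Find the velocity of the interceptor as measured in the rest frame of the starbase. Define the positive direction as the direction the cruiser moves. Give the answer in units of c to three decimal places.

0.962c

With v = 0.676 and u' = 0.818 (in units of c),
u = (u' + v)/(1 + u'v/c²):
u = (0.818 + 0.676) / (1 + 0.818·0.676) = 1.4940/1.5530 = 0.9620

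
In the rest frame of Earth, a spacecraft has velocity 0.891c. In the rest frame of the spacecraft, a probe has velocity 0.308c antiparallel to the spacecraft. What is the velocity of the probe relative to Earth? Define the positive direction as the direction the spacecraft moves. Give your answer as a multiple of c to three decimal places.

With v = 0.891 and u' = -0.308 (in units of c),
u = (u' + v)/(1 + u'v/c²):
u = (-0.308 + 0.891) / (1 + (-0.308)·0.891) = 0.5830/0.7256 = 0.8035

+0.804c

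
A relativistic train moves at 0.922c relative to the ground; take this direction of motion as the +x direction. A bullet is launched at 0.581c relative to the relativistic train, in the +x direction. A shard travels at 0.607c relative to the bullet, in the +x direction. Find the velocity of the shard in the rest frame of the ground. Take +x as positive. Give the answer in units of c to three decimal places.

Apply u = (u' + v)/(1 + u'v/c²) successively, working outward toward the ground.
Start: velocity of the relativistic train relative to the ground = 0.9220c.
Compose with the bullet (u' = 0.581 in the relativistic train frame): u_1 = (0.581 + 0.922) / (1 + 0.581·0.922) = 1.5030/1.5357 = 0.9787.
Compose with the shard (u' = 0.607 in the bullet frame): u_2 = (0.607 + 0.979) / (1 + 0.607·0.979) = 1.5857/1.5941 = 0.9948.

0.995c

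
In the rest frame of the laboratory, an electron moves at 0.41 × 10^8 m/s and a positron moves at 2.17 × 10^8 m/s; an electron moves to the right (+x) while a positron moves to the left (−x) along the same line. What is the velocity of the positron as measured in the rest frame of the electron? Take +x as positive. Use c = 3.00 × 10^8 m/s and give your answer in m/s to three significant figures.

-2.35 × 10^8 m/s

β_A = 0.137, β_B = -0.723 (dividing each by c = 3.00 × 10^8 m/s).
Transform to A's frame with the inverse velocity-addition law: u' = (u − v)/(1 − uv/c²), taking u = β_B and v = β_A.
u' = (-0.723 − 0.137) / (1 − (0.137)(-0.723)) = -0.8600/1.0989 = -0.7826.
u' = -0.7826 × 3.00 × 10^8 m/s.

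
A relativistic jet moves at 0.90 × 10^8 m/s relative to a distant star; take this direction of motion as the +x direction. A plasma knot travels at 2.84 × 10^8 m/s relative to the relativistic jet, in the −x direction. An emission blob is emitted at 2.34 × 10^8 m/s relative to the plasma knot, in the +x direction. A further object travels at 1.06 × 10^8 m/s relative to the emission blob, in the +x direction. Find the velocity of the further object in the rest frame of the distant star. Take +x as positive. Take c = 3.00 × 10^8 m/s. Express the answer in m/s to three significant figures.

Apply u = (u' + v)/(1 + u'v/c²) successively, working outward toward the distant star.
(Dividing each given speed by c = 3.00 × 10^8 m/s to work in units of c.)
Start: velocity of the relativistic jet relative to the distant star = 0.3000c.
Compose with the plasma knot (u' = -0.947 in the relativistic jet frame): u_1 = (-0.947 + 0.300) / (1 + (-0.947)·0.300) = -0.6467/0.7160 = -0.9032.
Compose with the emission blob (u' = 0.780 in the plasma knot frame): u_2 = (0.780 + (-0.903)) / (1 + 0.780·(-0.903)) = -0.1232/0.2955 = -0.4168.
Compose with the further object (u' = 0.353 in the emission blob frame): u_3 = (0.353 + (-0.417)) / (1 + 0.353·(-0.417)) = -0.0634/0.8527 = -0.0744.
So u = -0.0744 × 3.00 × 10^8 m/s.

-2.23 × 10^7 m/s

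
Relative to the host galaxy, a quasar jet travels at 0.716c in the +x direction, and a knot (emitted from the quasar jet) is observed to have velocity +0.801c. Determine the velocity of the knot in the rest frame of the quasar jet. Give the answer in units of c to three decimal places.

+0.199c

Invert the composition law: u' = (u − v)/(1 − uv/c²).
u' = (0.801 − 0.716) / (1 − (0.801)(0.716)) = 0.0850/0.4265 = 0.1993.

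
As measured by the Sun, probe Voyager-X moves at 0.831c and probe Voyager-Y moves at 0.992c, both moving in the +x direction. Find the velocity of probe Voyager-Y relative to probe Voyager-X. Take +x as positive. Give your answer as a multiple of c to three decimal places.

β_A = 0.831, β_B = 0.992.
Transform to A's frame with the inverse velocity-addition law: u' = (u − v)/(1 − uv/c²), taking u = β_B and v = β_A.
u' = (0.992 − 0.831) / (1 − (0.831)(0.992)) = 0.1610/0.1756 = 0.9166.

+0.917c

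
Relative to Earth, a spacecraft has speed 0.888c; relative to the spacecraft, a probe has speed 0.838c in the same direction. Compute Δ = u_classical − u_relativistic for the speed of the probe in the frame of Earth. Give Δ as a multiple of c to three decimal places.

Δ = 0.736c

Galilean: u_cl = 0.838 + 0.888 = 1.7260.
Relativistic: u_rel = (0.838 + 0.888) / (1 + 0.838·0.888) = 1.7260/1.7441 = 0.9896.
Δ = 1.7260 − 0.9896 = 0.7364.
(The classical prediction exceeds c; the relativistic result does not.)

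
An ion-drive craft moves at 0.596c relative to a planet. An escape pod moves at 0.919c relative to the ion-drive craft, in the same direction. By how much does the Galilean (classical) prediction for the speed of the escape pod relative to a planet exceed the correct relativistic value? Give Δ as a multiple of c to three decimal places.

Galilean: u_cl = 0.919 + 0.596 = 1.5150.
Relativistic: u_rel = (0.919 + 0.596) / (1 + 0.919·0.596) = 1.5150/1.5477 = 0.9789.
Δ = 1.5150 − 0.9789 = 0.5361.
(The classical prediction exceeds c; the relativistic result does not.)

Δ = 0.536c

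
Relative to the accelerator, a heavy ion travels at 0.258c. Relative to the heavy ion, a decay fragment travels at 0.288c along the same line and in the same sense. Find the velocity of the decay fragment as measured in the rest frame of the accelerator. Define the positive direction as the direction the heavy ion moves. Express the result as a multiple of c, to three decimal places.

With v = 0.258 and u' = 0.288 (in units of c),
u = (u' + v)/(1 + u'v/c²):
u = (0.288 + 0.258) / (1 + 0.288·0.258) = 0.5460/1.0743 = 0.5082

0.508c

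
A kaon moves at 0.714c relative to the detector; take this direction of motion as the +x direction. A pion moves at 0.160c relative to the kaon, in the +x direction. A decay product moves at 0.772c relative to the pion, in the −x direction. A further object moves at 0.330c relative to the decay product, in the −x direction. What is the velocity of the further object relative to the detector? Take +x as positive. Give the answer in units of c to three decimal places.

Apply u = (u' + v)/(1 + u'v/c²) successively, working outward toward the detector.
Start: velocity of the kaon relative to the detector = 0.7140c.
Compose with the pion (u' = 0.160 in the kaon frame): u_1 = (0.160 + 0.714) / (1 + 0.160·0.714) = 0.8740/1.1142 = 0.7844.
Compose with the decay product (u' = -0.772 in the pion frame): u_2 = (-0.772 + 0.784) / (1 + (-0.772)·0.784) = 0.0124/0.3945 = 0.0314.
Compose with the further object (u' = -0.330 in the decay product frame): u_3 = (-0.330 + 0.031) / (1 + (-0.330)·0.031) = -0.2986/0.9896 = -0.3017.

-0.302c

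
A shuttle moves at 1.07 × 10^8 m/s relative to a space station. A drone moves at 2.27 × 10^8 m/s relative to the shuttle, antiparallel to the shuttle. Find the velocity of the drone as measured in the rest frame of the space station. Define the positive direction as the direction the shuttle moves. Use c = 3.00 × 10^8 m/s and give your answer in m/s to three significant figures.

-1.64 × 10^8 m/s

In units of c (dividing by 3.00 × 10^8 m/s): v = 0.357, u' = -0.757.
u = (u' + v)/(1 + u'v/c²):
u = (-0.757 + 0.357) / (1 + (-0.757)·0.357) = -0.4000/0.7301 = -0.5479
Converting back: u = -0.5479 × 3.00 × 10^8 m/s.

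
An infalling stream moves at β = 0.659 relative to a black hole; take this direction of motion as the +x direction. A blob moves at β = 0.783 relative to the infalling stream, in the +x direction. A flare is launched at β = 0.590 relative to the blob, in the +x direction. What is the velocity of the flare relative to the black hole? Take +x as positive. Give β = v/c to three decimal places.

β = 0.987

Apply u = (u' + v)/(1 + u'v/c²) successively, working outward toward the black hole.
Start: velocity of the infalling stream relative to the black hole = 0.6590c.
Compose with the blob (u' = 0.783 in the infalling stream frame): u_1 = (0.783 + 0.659) / (1 + 0.783·0.659) = 1.4420/1.5160 = 0.9512.
Compose with the flare (u' = 0.590 in the blob frame): u_2 = (0.590 + 0.951) / (1 + 0.590·0.951) = 1.5412/1.5612 = 0.9872.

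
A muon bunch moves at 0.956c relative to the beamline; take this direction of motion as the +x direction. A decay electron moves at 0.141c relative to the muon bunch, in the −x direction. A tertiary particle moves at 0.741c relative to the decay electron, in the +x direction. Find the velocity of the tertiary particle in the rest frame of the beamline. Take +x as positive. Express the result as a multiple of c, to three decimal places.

Apply u = (u' + v)/(1 + u'v/c²) successively, working outward toward the beamline.
Start: velocity of the muon bunch relative to the beamline = 0.9560c.
Compose with the decay electron (u' = -0.141 in the muon bunch frame): u_1 = (-0.141 + 0.956) / (1 + (-0.141)·0.956) = 0.8150/0.8652 = 0.9420.
Compose with the tertiary particle (u' = 0.741 in the decay electron frame): u_2 = (0.741 + 0.942) / (1 + 0.741·0.942) = 1.6830/1.6980 = 0.9911.

+0.991c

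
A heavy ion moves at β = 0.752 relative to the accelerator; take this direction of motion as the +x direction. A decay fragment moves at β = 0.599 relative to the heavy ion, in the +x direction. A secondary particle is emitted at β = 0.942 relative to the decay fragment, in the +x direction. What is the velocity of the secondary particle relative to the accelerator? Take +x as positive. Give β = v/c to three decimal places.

β = 0.998

Apply u = (u' + v)/(1 + u'v/c²) successively, working outward toward the accelerator.
Start: velocity of the heavy ion relative to the accelerator = 0.7520c.
Compose with the decay fragment (u' = 0.599 in the heavy ion frame): u_1 = (0.599 + 0.752) / (1 + 0.599·0.752) = 1.3510/1.4504 = 0.9314.
Compose with the secondary particle (u' = 0.942 in the decay fragment frame): u_2 = (0.942 + 0.931) / (1 + 0.942·0.931) = 1.8734/1.8774 = 0.9979.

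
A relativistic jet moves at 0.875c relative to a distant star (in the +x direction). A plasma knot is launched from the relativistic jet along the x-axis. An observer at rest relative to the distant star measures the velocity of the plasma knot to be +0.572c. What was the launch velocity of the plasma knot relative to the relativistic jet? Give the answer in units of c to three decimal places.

-0.607c

Invert the composition law: u' = (u − v)/(1 − uv/c²).
u' = (0.572 − 0.875) / (1 − (0.572)(0.875)) = -0.3030/0.4995 = -0.6066.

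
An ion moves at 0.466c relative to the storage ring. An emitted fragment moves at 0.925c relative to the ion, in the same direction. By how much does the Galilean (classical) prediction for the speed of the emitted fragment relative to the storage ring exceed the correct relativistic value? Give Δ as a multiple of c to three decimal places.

Δ = 0.419c

Galilean: u_cl = 0.925 + 0.466 = 1.3910.
Relativistic: u_rel = (0.925 + 0.466) / (1 + 0.925·0.466) = 1.3910/1.4310 = 0.9720.
Δ = 1.3910 − 0.9720 = 0.4190.
(The classical prediction exceeds c; the relativistic result does not.)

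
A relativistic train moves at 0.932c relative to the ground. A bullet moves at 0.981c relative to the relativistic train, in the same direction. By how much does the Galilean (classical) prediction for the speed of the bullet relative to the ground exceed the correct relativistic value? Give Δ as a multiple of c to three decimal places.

Δ = 0.914c

Galilean: u_cl = 0.981 + 0.932 = 1.9130.
Relativistic: u_rel = (0.981 + 0.932) / (1 + 0.981·0.932) = 1.9130/1.9143 = 0.9993.
Δ = 1.9130 − 0.9993 = 0.9137.
(The classical prediction exceeds c; the relativistic result does not.)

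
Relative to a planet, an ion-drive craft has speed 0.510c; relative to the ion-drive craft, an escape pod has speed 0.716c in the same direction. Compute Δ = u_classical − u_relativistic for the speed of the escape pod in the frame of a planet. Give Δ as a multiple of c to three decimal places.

Δ = 0.328c

Galilean: u_cl = 0.716 + 0.510 = 1.2260.
Relativistic: u_rel = (0.716 + 0.510) / (1 + 0.716·0.510) = 1.2260/1.3652 = 0.8981.
Δ = 1.2260 − 0.8981 = 0.3279.
(The classical prediction exceeds c; the relativistic result does not.)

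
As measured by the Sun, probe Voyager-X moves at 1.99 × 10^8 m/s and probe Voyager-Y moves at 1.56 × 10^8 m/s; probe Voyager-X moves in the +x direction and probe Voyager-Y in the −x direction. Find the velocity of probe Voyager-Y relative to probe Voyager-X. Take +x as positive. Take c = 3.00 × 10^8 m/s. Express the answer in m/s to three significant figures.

β_A = 0.663, β_B = -0.520 (dividing each by c = 3.00 × 10^8 m/s).
Transform to A's frame with the inverse velocity-addition law: u' = (u − v)/(1 − uv/c²), taking u = β_B and v = β_A.
u' = (-0.520 − 0.663) / (1 − (0.663)(-0.520)) = -1.1833/1.3449 = -0.8798.
u' = -0.8798 × 3.00 × 10^8 m/s.

-2.64 × 10^8 m/s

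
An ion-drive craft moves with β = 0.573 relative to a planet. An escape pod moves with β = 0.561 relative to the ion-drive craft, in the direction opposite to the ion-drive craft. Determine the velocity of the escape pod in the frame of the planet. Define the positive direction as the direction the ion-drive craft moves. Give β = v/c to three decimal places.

β = +0.018

With v = 0.573 and u' = -0.561 (in units of c),
u = (u' + v)/(1 + u'v/c²):
u = (-0.561 + 0.573) / (1 + (-0.561)·0.573) = 0.0120/0.6785 = 0.0177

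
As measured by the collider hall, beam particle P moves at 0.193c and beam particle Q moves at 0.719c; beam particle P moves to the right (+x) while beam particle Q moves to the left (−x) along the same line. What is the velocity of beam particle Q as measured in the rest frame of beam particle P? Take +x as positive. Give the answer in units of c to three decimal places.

β_A = 0.193, β_B = -0.719.
Transform to A's frame with the inverse velocity-addition law: u' = (u − v)/(1 − uv/c²), taking u = β_B and v = β_A.
u' = (-0.719 − 0.193) / (1 − (0.193)(-0.719)) = -0.9120/1.1388 = -0.8009.

-0.801c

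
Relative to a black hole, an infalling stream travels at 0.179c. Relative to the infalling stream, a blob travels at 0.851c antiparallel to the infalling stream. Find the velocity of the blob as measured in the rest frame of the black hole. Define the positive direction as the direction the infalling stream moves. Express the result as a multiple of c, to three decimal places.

-0.793c

With v = 0.179 and u' = -0.851 (in units of c),
u = (u' + v)/(1 + u'v/c²):
u = (-0.851 + 0.179) / (1 + (-0.851)·0.179) = -0.6720/0.8477 = -0.7928
(Galilean addition would give -0.672c.)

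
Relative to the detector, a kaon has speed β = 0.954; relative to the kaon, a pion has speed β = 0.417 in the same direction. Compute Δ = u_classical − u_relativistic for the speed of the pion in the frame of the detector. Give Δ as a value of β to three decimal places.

Δ = 0.390

Galilean: u_cl = 0.417 + 0.954 = 1.3710.
Relativistic: u_rel = (0.417 + 0.954) / (1 + 0.417·0.954) = 1.3710/1.3978 = 0.9808.
Δ = 1.3710 − 0.9808 = 0.3902.
(The classical prediction exceeds c; the relativistic result does not.)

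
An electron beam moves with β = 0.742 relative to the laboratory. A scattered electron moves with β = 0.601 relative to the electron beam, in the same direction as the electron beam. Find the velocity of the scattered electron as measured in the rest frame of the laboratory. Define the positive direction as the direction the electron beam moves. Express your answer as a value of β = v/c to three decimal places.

With v = 0.742 and u' = 0.601 (in units of c),
u = (u' + v)/(1 + u'v/c²):
u = (0.601 + 0.742) / (1 + 0.601·0.742) = 1.3430/1.4459 = 0.9288

β = 0.929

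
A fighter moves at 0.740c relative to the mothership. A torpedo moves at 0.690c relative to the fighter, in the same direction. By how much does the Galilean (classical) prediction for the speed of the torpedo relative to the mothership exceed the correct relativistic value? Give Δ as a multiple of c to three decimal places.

Δ = 0.483c

Galilean: u_cl = 0.690 + 0.740 = 1.4300.
Relativistic: u_rel = (0.690 + 0.740) / (1 + 0.690·0.740) = 1.4300/1.5106 = 0.9466.
Δ = 1.4300 − 0.9466 = 0.4834.
(The classical prediction exceeds c; the relativistic result does not.)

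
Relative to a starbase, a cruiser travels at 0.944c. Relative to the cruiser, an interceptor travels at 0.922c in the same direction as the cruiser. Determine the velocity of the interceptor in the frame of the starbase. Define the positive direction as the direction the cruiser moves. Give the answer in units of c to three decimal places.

With v = 0.944 and u' = 0.922 (in units of c),
u = (u' + v)/(1 + u'v/c²):
u = (0.922 + 0.944) / (1 + 0.922·0.944) = 1.8660/1.8704 = 0.9977

0.998c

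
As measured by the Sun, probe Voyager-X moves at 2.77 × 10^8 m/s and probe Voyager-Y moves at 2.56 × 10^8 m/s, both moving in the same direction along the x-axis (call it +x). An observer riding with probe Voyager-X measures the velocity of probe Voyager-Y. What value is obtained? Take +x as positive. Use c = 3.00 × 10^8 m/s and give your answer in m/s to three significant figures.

β_A = 0.923, β_B = 0.853 (dividing each by c = 3.00 × 10^8 m/s).
Transform to A's frame with the inverse velocity-addition law: u' = (u − v)/(1 − uv/c²), taking u = β_B and v = β_A.
u' = (0.853 − 0.923) / (1 − (0.923)(0.853)) = -0.0700/0.2121 = -0.3301.
u' = -0.3301 × 3.00 × 10^8 m/s.

-9.90 × 10^7 m/s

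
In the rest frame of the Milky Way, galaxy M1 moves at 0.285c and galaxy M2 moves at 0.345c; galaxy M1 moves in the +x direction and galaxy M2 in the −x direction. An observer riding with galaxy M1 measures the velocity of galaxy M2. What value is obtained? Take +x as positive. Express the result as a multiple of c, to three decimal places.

-0.574c

β_A = 0.285, β_B = -0.345.
Transform to A's frame with the inverse velocity-addition law: u' = (u − v)/(1 − uv/c²), taking u = β_B and v = β_A.
u' = (-0.345 − 0.285) / (1 − (0.285)(-0.345)) = -0.6300/1.0983 = -0.5736.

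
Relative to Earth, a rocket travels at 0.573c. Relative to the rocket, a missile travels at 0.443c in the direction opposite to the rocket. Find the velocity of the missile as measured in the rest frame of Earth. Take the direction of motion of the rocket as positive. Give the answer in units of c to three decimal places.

+0.174c

With v = 0.573 and u' = -0.443 (in units of c),
u = (u' + v)/(1 + u'v/c²):
u = (-0.443 + 0.573) / (1 + (-0.443)·0.573) = 0.1300/0.7462 = 0.1742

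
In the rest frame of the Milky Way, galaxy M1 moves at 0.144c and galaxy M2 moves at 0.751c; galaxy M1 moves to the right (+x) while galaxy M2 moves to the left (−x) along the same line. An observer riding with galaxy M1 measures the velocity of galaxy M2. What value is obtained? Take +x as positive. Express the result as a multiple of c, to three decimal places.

β_A = 0.144, β_B = -0.751.
Transform to A's frame with the inverse velocity-addition law: u' = (u − v)/(1 − uv/c²), taking u = β_B and v = β_A.
u' = (-0.751 − 0.144) / (1 − (0.144)(-0.751)) = -0.8950/1.1081 = -0.8077.

-0.808c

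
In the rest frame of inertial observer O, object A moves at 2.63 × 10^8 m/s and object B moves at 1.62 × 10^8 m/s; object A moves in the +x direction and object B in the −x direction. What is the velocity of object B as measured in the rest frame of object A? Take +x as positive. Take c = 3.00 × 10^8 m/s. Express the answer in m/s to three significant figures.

β_A = 0.877, β_B = -0.540 (dividing each by c = 3.00 × 10^8 m/s).
Transform to A's frame with the inverse velocity-addition law: u' = (u − v)/(1 − uv/c²), taking u = β_B and v = β_A.
u' = (-0.540 − 0.877) / (1 − (0.877)(-0.540)) = -1.4167/1.4734 = -0.9615.
u' = -0.9615 × 3.00 × 10^8 m/s.

-2.88 × 10^8 m/s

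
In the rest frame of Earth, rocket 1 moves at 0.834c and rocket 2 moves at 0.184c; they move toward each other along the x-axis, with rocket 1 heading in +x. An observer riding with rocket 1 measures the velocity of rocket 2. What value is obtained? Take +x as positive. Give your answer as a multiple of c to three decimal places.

-0.883c

β_A = 0.834, β_B = -0.184.
Transform to A's frame with the inverse velocity-addition law: u' = (u − v)/(1 − uv/c²), taking u = β_B and v = β_A.
u' = (-0.184 − 0.834) / (1 − (0.834)(-0.184)) = -1.0180/1.1535 = -0.8826.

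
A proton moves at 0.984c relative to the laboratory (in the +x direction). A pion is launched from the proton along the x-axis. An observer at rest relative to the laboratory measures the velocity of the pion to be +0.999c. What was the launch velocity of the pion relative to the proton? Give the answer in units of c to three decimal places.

+0.883c

Invert the composition law: u' = (u − v)/(1 − uv/c²).
u' = (0.999 − 0.984) / (1 − (0.999)(0.984)) = 0.0150/0.0170 = 0.8832.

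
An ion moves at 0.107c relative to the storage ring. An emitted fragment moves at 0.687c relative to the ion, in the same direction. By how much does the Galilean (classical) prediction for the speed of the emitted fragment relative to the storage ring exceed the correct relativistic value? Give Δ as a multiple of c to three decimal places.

Galilean: u_cl = 0.687 + 0.107 = 0.7940.
Relativistic: u_rel = (0.687 + 0.107) / (1 + 0.687·0.107) = 0.7940/1.0735 = 0.7396.
Δ = 0.7940 − 0.7396 = 0.0544.

Δ = 0.054c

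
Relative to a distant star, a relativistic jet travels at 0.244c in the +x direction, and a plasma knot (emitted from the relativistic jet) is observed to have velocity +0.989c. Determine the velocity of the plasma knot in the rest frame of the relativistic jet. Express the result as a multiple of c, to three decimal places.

Invert the composition law: u' = (u − v)/(1 − uv/c²).
u' = (0.989 − 0.244) / (1 − (0.989)(0.244)) = 0.7450/0.7587 = 0.9820.

+0.982c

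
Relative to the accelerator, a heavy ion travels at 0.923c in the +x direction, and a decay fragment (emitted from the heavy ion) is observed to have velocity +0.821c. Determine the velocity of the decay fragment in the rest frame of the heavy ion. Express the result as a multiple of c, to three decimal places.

Invert the composition law: u' = (u − v)/(1 − uv/c²).
u' = (0.821 − 0.923) / (1 − (0.821)(0.923)) = -0.1020/0.2422 = -0.4211.

-0.421c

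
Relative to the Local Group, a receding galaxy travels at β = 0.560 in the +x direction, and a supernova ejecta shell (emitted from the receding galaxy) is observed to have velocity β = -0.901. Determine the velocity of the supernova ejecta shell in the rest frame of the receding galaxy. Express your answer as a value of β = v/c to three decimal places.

β = -0.971

Invert the composition law: u' = (u − v)/(1 − uv/c²).
u' = (-0.901 − 0.560) / (1 − (-0.901)(0.560)) = -1.4610/1.5046 = -0.9710.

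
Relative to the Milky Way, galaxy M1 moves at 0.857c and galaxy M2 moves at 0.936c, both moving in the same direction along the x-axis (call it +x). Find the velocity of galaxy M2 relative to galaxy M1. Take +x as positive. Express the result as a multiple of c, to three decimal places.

+0.399c

β_A = 0.857, β_B = 0.936.
Transform to A's frame with the inverse velocity-addition law: u' = (u − v)/(1 − uv/c²), taking u = β_B and v = β_A.
u' = (0.936 − 0.857) / (1 − (0.857)(0.936)) = 0.0790/0.1978 = 0.3993.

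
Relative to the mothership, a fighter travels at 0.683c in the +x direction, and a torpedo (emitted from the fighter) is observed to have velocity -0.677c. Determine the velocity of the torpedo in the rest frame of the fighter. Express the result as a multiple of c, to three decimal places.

Invert the composition law: u' = (u − v)/(1 − uv/c²).
u' = (-0.677 − 0.683) / (1 − (-0.677)(0.683)) = -1.3600/1.4624 = -0.9300.

-0.930c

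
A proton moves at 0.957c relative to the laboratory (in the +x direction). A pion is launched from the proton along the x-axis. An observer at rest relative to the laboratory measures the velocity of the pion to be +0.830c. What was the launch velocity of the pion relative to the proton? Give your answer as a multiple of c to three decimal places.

-0.617c

Invert the composition law: u' = (u − v)/(1 − uv/c²).
u' = (0.830 − 0.957) / (1 − (0.830)(0.957)) = -0.1270/0.2057 = -0.6174.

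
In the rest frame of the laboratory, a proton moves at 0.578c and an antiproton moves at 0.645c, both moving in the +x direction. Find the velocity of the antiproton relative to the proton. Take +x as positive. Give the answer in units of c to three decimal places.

β_A = 0.578, β_B = 0.645.
Transform to A's frame with the inverse velocity-addition law: u' = (u − v)/(1 − uv/c²), taking u = β_B and v = β_A.
u' = (0.645 − 0.578) / (1 − (0.578)(0.645)) = 0.0670/0.6272 = 0.1068.

+0.107c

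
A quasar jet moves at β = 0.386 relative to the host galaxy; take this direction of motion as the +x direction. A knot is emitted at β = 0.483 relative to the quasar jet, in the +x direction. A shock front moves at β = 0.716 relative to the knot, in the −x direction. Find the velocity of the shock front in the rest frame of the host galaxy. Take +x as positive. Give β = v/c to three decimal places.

β = +0.035

Apply u = (u' + v)/(1 + u'v/c²) successively, working outward toward the host galaxy.
Start: velocity of the quasar jet relative to the host galaxy = 0.3860c.
Compose with the knot (u' = 0.483 in the quasar jet frame): u_1 = (0.483 + 0.386) / (1 + 0.483·0.386) = 0.8690/1.1864 = 0.7324.
Compose with the shock front (u' = -0.716 in the knot frame): u_2 = (-0.716 + 0.732) / (1 + (-0.716)·0.732) = 0.0164/0.4756 = 0.0346.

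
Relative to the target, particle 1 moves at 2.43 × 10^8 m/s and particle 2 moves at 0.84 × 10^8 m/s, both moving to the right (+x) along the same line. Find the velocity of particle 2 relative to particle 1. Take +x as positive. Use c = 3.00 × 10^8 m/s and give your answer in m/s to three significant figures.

β_A = 0.810, β_B = 0.280 (dividing each by c = 3.00 × 10^8 m/s).
Transform to A's frame with the inverse velocity-addition law: u' = (u − v)/(1 − uv/c²), taking u = β_B and v = β_A.
u' = (0.280 − 0.810) / (1 − (0.810)(0.280)) = -0.5300/0.7732 = -0.6855.
u' = -0.6855 × 3.00 × 10^8 m/s.

-2.06 × 10^8 m/s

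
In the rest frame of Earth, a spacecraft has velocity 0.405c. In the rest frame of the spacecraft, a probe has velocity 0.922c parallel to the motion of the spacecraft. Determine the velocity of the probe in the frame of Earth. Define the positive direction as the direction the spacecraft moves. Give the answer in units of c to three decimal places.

With v = 0.405 and u' = 0.922 (in units of c),
u = (u' + v)/(1 + u'v/c²):
u = (0.922 + 0.405) / (1 + 0.922·0.405) = 1.3270/1.3734 = 0.9662
(Galilean addition would give +1.327c, exceeding c.)

0.966c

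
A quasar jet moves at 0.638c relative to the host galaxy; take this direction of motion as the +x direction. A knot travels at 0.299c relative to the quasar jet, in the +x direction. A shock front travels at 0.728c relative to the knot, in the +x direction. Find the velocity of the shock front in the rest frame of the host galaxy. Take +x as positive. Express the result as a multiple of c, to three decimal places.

Apply u = (u' + v)/(1 + u'v/c²) successively, working outward toward the host galaxy.
Start: velocity of the quasar jet relative to the host galaxy = 0.6380c.
Compose with the knot (u' = 0.299 in the quasar jet frame): u_1 = (0.299 + 0.638) / (1 + 0.299·0.638) = 0.9370/1.1908 = 0.7869.
Compose with the shock front (u' = 0.728 in the knot frame): u_2 = (0.728 + 0.787) / (1 + 0.728·0.787) = 1.5149/1.5729 = 0.9631.

0.963c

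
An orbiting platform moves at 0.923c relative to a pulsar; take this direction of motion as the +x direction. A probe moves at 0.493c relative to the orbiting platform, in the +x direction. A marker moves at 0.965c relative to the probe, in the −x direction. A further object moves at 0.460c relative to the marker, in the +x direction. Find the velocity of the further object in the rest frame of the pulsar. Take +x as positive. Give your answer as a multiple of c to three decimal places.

Apply u = (u' + v)/(1 + u'v/c²) successively, working outward toward the pulsar.
Start: velocity of the orbiting platform relative to the pulsar = 0.9230c.
Compose with the probe (u' = 0.493 in the orbiting platform frame): u_1 = (0.493 + 0.923) / (1 + 0.493·0.923) = 1.4160/1.4550 = 0.9732.
Compose with the marker (u' = -0.965 in the probe frame): u_2 = (-0.965 + 0.973) / (1 + (-0.965)·0.973) = 0.0082/0.0609 = 0.1342.
Compose with the further object (u' = 0.460 in the marker frame): u_3 = (0.460 + 0.134) / (1 + 0.460·0.134) = 0.5942/1.0617 = 0.5596.

+0.560c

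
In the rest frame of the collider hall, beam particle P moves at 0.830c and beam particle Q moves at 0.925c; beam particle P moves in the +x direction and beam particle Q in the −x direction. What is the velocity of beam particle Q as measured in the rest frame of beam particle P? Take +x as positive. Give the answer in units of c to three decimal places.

β_A = 0.830, β_B = -0.925.
Transform to A's frame with the inverse velocity-addition law: u' = (u − v)/(1 − uv/c²), taking u = β_B and v = β_A.
u' = (-0.925 − 0.830) / (1 − (0.830)(-0.925)) = -1.7550/1.7677 = -0.9928.

-0.993c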